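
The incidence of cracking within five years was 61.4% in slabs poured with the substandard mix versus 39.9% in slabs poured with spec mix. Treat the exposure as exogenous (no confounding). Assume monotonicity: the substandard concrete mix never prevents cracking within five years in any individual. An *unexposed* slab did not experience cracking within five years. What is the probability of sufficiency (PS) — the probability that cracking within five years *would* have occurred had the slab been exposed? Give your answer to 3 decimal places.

p₁ = 0.614, p₀ = 0.399.
Under exogeneity and monotonicity, PS = (p₁ − p₀) / (1 − p₀).
PS = (0.614 − 0.399) / (1 − 0.399) = 0.215 / 0.601 ≈ 0.3577

PS ≈ 0.358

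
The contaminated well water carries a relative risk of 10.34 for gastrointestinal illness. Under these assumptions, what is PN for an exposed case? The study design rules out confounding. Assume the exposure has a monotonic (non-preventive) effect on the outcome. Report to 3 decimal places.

Under exogeneity and monotonicity, PN = (RR − 1) / RR = 1 − 1/RR.
PN = (10.34 − 1) / 10.34 = 9.34 / 10.34 ≈ 0.9033

PN ≈ 0.903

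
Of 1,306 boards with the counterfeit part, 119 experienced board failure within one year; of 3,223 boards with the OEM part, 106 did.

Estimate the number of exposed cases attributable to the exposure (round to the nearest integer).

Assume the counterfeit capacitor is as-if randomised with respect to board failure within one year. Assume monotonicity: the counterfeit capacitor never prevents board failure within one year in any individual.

p₁ = P(outcome | exposed) = 119/1306 = 0.091118
p₀ = P(outcome | unexposed) = 106/3223 = 0.032889
PN = (p₁ − p₀)/p₁ = (0.091118 − 0.032889) / 0.091118 ≈ 0.63905.
Attributable cases ≈ PN × (exposed cases) = 0.63905 × 119 ≈ 76.05.

about 76 cases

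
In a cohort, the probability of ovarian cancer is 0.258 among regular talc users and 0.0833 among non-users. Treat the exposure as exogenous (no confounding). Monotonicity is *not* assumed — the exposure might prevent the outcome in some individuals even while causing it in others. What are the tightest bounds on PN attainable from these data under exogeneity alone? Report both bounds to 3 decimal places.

Let p₁ = 0.258, p₀ = 0.0833.
Under exogeneity alone the bounds on PN are max{0,(p₁−p₀)/p₁} ≤ PN ≤ min{1,(1−p₀)/p₁}.
  lower = (p₁ − p₀)/p₁ = 0.1747 / 0.258 ≈ 0.6771
  upper = min{1, (1 − p₀)/p₁} = 0.9167 / 0.258 ≈ 3.5531 → capped at 1

0.677 ≤ PN ≤ 1.000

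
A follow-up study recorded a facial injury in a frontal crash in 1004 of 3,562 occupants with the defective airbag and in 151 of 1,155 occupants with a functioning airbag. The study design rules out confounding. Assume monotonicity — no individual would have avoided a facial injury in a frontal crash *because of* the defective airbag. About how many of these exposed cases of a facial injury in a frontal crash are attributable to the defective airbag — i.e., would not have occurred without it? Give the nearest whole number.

p₁ = P(outcome | exposed) = 1004/3562 = 0.28186
p₀ = P(outcome | unexposed) = 151/1155 = 0.13074
PN = (p₁ − p₀)/p₁ = (0.28186 − 0.13074) / 0.28186 ≈ 0.53617.
Attributable cases ≈ PN × (exposed cases) = 0.53617 × 1004 ≈ 538.32.

about 538 cases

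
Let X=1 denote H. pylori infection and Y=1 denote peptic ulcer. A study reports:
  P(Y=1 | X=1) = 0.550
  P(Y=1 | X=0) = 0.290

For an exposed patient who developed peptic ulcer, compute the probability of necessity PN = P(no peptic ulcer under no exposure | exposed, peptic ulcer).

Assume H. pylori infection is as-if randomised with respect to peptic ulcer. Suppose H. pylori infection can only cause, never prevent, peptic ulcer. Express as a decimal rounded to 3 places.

PN ≈ 0.473

Let p₁ = 0.55, p₀ = 0.29.
Under exogeneity and monotonicity, PN = (p₁ − p₀) / p₁.
PN = (0.55 − 0.29) / 0.55 = 0.26 / 0.55 ≈ 0.4727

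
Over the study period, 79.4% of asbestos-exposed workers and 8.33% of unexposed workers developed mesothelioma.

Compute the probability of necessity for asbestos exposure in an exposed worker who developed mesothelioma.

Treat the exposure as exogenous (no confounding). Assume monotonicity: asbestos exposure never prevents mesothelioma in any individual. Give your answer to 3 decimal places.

p₁ = 0.794, p₀ = 0.0833.
Under exogeneity and monotonicity, PN = (p₁ − p₀) / p₁.
PN = (0.794 − 0.0833) / 0.794 = 0.7107 / 0.794 ≈ 0.8951

PN ≈ 0.895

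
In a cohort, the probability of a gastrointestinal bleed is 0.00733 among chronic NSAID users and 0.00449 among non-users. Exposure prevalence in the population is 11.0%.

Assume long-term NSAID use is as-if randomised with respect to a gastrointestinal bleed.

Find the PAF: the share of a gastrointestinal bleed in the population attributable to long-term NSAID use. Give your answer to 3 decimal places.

PAF ≈ 0.065

Let p₁ = 0.00733, p₀ = 0.00449.
Overall risk P(Y=1) = π·p₁ + (1−π)·p₀ = 0.11×0.00733 + 0.89×0.00449 = 0.0048024.
Under exogeneity, PAF = [P(Y=1) − p₀] / P(Y=1).
PAF = (0.0048024 − 0.00449) / 0.0048024 ≈ 0.0651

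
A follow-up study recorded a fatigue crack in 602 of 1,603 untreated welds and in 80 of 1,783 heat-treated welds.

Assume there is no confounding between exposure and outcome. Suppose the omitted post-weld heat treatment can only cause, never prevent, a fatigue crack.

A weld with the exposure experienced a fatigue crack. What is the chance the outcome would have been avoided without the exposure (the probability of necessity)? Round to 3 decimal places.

p₁ = P(outcome | exposed) = 602/1603 = 0.37555
p₀ = P(outcome | unexposed) = 80/1783 = 0.044868
Under exogeneity and monotonicity, PN = (p₁ − p₀) / p₁.
PN = (0.37555 − 0.044868) / 0.37555 = 0.33068 / 0.37555 ≈ 0.8805

PN ≈ 0.881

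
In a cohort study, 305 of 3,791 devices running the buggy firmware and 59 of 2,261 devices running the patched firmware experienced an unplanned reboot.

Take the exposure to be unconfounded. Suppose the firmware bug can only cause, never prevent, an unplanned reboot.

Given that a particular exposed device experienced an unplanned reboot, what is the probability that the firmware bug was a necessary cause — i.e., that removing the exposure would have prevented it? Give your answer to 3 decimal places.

PN ≈ 0.676

p₁ = P(outcome | exposed) = 305/3791 = 0.080454
p₀ = P(outcome | unexposed) = 59/2261 = 0.026095
Under exogeneity and monotonicity, PN = (p₁ − p₀) / p₁.
PN = (0.080454 − 0.026095) / 0.080454 = 0.054359 / 0.080454 ≈ 0.6757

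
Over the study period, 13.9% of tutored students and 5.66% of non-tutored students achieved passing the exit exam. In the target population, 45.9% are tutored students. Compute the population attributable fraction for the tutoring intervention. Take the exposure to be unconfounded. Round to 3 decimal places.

PAF ≈ 0.401

p₁ = 0.139, p₀ = 0.0566.
Overall risk P(Y=1) = π·p₁ + (1−π)·p₀ = 0.459×0.139 + 0.541×0.0566 = 0.094422.
Under exogeneity, PAF = [P(Y=1) − p₀] / P(Y=1).
PAF = (0.094422 − 0.0566) / 0.094422 ≈ 0.4006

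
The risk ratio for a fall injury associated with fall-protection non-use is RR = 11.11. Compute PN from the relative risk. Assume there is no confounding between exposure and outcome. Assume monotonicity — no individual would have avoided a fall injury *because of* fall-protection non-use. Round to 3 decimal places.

PN ≈ 0.910

Under exogeneity and monotonicity, PN = (RR − 1) / RR = 1 − 1/RR.
PN = (11.11 − 1) / 11.11 = 10.11 / 11.11 ≈ 0.9100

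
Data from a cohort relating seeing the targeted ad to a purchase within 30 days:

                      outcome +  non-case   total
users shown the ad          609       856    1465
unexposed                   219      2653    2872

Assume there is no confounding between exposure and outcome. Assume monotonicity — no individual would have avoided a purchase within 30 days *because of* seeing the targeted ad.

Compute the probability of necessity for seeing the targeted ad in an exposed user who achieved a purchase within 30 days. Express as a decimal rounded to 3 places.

PN ≈ 0.817

p₁ = P(outcome | exposed) = 609/1465 = 0.4157
p₀ = P(outcome | unexposed) = 219/2872 = 0.076253
Under exogeneity and monotonicity, PN = (p₁ − p₀)/p₁.
PN = (0.4157 − 0.076253) / 0.4157 ≈ 0.8166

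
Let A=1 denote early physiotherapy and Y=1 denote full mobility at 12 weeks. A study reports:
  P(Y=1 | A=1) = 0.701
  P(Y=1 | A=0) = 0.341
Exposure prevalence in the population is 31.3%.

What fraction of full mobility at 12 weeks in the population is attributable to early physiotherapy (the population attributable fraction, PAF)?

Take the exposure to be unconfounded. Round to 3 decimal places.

Let p₁ = 0.701, p₀ = 0.341.
Overall risk P(Y=1) = π·p₁ + (1−π)·p₀ = 0.313×0.701 + 0.687×0.341 = 0.45368.
Under exogeneity, PAF = [P(Y=1) − p₀] / P(Y=1).
PAF = (0.45368 − 0.341) / 0.45368 ≈ 0.2484

PAF ≈ 0.248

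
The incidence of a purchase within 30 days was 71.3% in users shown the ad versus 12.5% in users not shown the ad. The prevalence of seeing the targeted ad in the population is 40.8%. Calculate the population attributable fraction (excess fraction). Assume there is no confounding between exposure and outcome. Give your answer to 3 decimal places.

p₁ = 0.713, p₀ = 0.125.
Overall risk P(Y=1) = π·p₁ + (1−π)·p₀ = 0.408×0.713 + 0.592×0.125 = 0.3649.
Under exogeneity, PAF = [P(Y=1) − p₀] / P(Y=1).
PAF = (0.3649 − 0.125) / 0.3649 ≈ 0.6574

PAF ≈ 0.657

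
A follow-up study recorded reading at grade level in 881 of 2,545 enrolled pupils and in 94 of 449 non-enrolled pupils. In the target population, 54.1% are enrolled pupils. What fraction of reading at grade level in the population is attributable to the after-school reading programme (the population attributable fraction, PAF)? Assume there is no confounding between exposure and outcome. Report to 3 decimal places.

PAF ≈ 0.261

p₁ = P(outcome | exposed) = 881/2545 = 0.34617
p₀ = P(outcome | unexposed) = 94/449 = 0.20935
Overall risk P(Y=1) = π·p₁ + (1−π)·p₀ = 0.541×0.34617 + 0.459×0.20935 = 0.28337.
Under exogeneity, PAF = [P(Y=1) − p₀] / P(Y=1).
PAF = (0.28337 − 0.20935) / 0.28337 ≈ 0.2612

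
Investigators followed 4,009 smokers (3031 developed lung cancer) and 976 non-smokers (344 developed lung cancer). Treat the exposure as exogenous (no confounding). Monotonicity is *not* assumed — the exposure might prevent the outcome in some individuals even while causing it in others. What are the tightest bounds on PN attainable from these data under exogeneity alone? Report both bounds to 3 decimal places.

p₁ = P(outcome | exposed) = 3031/4009 = 0.75605
p₀ = P(outcome | unexposed) = 344/976 = 0.35246
Under exogeneity alone the bounds on PN are max{0,(p₁−p₀)/p₁} ≤ PN ≤ min{1,(1−p₀)/p₁}.
  lower = (p₁ − p₀)/p₁ = 0.40359 / 0.75605 ≈ 0.5338
  upper = min{1, (1 − p₀)/p₁} = 0.64754 / 0.75605 ≈ 0.8565

0.534 ≤ PN ≤ 0.856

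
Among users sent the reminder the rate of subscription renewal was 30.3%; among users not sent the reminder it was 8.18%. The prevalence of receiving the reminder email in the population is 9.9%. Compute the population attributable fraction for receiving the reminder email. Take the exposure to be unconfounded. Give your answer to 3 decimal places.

p₁ = 0.303, p₀ = 0.0818.
Overall risk P(Y=1) = π·p₁ + (1−π)·p₀ = 0.099×0.303 + 0.901×0.0818 = 0.1037.
Under exogeneity, PAF = [P(Y=1) − p₀] / P(Y=1).
PAF = (0.1037 − 0.0818) / 0.1037 ≈ 0.2112

PAF ≈ 0.211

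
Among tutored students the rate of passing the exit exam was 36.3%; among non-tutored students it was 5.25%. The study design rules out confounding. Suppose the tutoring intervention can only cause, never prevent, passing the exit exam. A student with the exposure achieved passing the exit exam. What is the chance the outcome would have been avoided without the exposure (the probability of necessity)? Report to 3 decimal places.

PN ≈ 0.855

p₁ = 0.363, p₀ = 0.0525.
Under exogeneity and monotonicity, PN = (p₁ − p₀) / p₁.
PN = (0.363 − 0.0525) / 0.363 = 0.3105 / 0.363 ≈ 0.8554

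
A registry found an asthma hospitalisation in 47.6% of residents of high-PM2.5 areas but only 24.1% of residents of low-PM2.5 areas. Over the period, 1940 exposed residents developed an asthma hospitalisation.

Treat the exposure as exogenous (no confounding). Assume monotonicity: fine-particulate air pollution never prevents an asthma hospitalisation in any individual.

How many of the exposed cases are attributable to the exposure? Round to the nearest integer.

about 958 cases

p₁ = 0.476, p₀ = 0.241.
PN = (p₁ − p₀)/p₁ = (0.476 − 0.241) / 0.476 ≈ 0.49370.
Attributable cases ≈ PN × (exposed cases) = 0.49370 × 1940 ≈ 957.77.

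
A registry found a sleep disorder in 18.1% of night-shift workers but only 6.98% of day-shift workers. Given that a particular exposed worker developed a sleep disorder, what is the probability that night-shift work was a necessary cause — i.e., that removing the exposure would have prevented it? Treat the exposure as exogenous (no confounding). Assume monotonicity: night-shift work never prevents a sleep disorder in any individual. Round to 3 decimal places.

PN ≈ 0.614

p₁ = 0.181, p₀ = 0.0698.
Under exogeneity and monotonicity, PN = (p₁ − p₀) / p₁.
PN = (0.181 − 0.0698) / 0.181 = 0.1112 / 0.181 ≈ 0.6144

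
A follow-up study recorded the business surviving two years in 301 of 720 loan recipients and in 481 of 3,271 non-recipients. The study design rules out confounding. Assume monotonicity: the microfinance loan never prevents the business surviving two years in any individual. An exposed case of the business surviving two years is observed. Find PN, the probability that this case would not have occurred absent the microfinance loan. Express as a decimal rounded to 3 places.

p₁ = P(outcome | exposed) = 301/720 = 0.41806
p₀ = P(outcome | unexposed) = 481/3271 = 0.14705
Under exogeneity and monotonicity, PN = (p₁ − p₀) / p₁.
PN = (0.41806 − 0.14705) / 0.41806 = 0.27101 / 0.41806 ≈ 0.6483

PN ≈ 0.648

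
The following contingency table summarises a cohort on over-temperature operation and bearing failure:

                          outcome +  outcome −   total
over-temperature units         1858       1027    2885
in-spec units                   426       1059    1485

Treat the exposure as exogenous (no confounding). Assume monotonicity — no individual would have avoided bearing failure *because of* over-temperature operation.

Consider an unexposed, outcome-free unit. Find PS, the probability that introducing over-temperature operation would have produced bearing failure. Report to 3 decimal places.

PS ≈ 0.501

p₁ = P(outcome | exposed) = 1858/2885 = 0.64402
p₀ = P(outcome | unexposed) = 426/1485 = 0.28687
Under exogeneity and monotonicity, PS = (p₁ − p₀)/(1 − p₀).
PS = (0.64402 − 0.28687) / 0.71313 ≈ 0.5008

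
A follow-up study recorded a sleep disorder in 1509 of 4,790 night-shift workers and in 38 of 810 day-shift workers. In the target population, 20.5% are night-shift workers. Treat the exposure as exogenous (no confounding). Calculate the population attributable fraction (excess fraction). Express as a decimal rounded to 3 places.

p₁ = P(outcome | exposed) = 1509/4790 = 0.31503
p₀ = P(outcome | unexposed) = 38/810 = 0.046914
Overall risk P(Y=1) = π·p₁ + (1−π)·p₀ = 0.205×0.31503 + 0.795×0.046914 = 0.10188.
Under exogeneity, PAF = [P(Y=1) − p₀] / P(Y=1).
PAF = (0.10188 − 0.046914) / 0.10188 ≈ 0.5395

PAF ≈ 0.540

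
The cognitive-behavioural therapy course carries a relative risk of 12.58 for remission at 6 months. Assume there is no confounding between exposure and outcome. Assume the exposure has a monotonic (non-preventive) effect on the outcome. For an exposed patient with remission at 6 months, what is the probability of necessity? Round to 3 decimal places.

Under exogeneity and monotonicity, PN = (RR − 1) / RR = 1 − 1/RR.
PN = (12.58 − 1) / 12.58 = 11.58 / 12.58 ≈ 0.9205

PN ≈ 0.921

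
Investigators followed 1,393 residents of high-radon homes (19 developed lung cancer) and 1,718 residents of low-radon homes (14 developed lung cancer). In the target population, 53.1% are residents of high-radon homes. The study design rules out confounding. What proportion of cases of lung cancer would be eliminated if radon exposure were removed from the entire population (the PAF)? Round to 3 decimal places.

PAF ≈ 0.264

p₁ = P(outcome | exposed) = 19/1393 = 0.01364
p₀ = P(outcome | unexposed) = 14/1718 = 0.008149
Overall risk P(Y=1) = π·p₁ + (1−π)·p₀ = 0.531×0.01364 + 0.469×0.008149 = 0.011065.
Under exogeneity, PAF = [P(Y=1) − p₀] / P(Y=1).
PAF = (0.011065 − 0.008149) / 0.011065 ≈ 0.2635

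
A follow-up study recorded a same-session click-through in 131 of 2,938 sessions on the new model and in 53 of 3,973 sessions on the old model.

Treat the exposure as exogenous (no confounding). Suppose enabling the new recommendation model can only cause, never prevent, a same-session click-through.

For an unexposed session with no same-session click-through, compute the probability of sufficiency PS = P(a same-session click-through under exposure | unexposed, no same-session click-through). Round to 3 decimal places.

PS ≈ 0.032

p₁ = P(outcome | exposed) = 131/2938 = 0.044588
p₀ = P(outcome | unexposed) = 53/3973 = 0.01334
Under exogeneity and monotonicity, PS = (p₁ − p₀) / (1 − p₀).
PS = (0.044588 − 0.01334) / (1 − 0.01334) = 0.031248 / 0.98666 ≈ 0.0317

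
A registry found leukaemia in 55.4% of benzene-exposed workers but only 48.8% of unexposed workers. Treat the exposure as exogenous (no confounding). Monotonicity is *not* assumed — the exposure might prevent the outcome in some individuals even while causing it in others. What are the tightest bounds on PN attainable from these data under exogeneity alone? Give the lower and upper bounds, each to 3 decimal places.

p₁ = 0.554, p₀ = 0.488.
Under exogeneity alone the bounds on PN are max{0,(p₁−p₀)/p₁} ≤ PN ≤ min{1,(1−p₀)/p₁}.
  lower = (p₁ − p₀)/p₁ = 0.066 / 0.554 ≈ 0.1191
  upper = min{1, (1 − p₀)/p₁} = 0.512 / 0.554 ≈ 0.9242

0.119 ≤ PN ≤ 0.924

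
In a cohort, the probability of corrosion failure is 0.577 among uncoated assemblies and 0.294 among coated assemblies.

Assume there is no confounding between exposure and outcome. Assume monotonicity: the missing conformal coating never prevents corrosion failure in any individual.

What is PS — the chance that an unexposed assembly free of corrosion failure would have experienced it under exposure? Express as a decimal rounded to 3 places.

PS ≈ 0.401

Let p₁ = 0.577, p₀ = 0.294.
Under exogeneity and monotonicity, PS = (p₁ − p₀) / (1 − p₀).
PS = (0.577 − 0.294) / (1 − 0.294) = 0.283 / 0.706 ≈ 0.4008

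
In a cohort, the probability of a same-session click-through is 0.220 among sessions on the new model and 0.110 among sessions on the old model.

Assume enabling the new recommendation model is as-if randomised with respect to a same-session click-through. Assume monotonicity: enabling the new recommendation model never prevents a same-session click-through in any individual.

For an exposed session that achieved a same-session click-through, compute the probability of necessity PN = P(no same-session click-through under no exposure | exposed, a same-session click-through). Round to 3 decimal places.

PN ≈ 0.500

Let p₁ = 0.22, p₀ = 0.11.
Under exogeneity and monotonicity, PN = (p₁ − p₀) / p₁.
PN = (0.22 − 0.11) / 0.22 = 0.11 / 0.22 ≈ 0.5000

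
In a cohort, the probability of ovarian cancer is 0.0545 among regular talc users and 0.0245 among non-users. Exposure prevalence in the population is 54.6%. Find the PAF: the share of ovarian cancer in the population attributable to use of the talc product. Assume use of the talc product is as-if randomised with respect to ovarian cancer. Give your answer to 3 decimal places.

Let p₁ = 0.0545, p₀ = 0.0245.
Overall risk P(Y=1) = π·p₁ + (1−π)·p₀ = 0.546×0.0545 + 0.454×0.0245 = 0.04088.
Under exogeneity, PAF = [P(Y=1) − p₀] / P(Y=1).
PAF = (0.04088 − 0.0245) / 0.04088 ≈ 0.4007

PAF ≈ 0.401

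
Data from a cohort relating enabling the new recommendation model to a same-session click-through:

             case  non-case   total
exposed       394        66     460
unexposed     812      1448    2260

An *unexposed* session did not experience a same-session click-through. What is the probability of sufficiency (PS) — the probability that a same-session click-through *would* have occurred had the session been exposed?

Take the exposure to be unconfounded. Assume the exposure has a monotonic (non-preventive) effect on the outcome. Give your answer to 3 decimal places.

PS ≈ 0.776

p₁ = P(outcome | exposed) = 394/460 = 0.85652
p₀ = P(outcome | unexposed) = 812/2260 = 0.35929
Under exogeneity and monotonicity, PS = (p₁ − p₀)/(1 − p₀).
PS = (0.85652 − 0.35929) / 0.64071 ≈ 0.7761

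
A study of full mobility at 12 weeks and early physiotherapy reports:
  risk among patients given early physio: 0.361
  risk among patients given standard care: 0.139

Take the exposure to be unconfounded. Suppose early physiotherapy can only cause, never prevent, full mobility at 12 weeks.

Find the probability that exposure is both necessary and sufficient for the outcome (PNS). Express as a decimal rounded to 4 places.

PNS ≈ 0.2220

Let p₁ = 0.361, p₀ = 0.139.
Under exogeneity and monotonicity, PNS = p₁ − p₀.
PNS = 0.361 − 0.139 = 0.222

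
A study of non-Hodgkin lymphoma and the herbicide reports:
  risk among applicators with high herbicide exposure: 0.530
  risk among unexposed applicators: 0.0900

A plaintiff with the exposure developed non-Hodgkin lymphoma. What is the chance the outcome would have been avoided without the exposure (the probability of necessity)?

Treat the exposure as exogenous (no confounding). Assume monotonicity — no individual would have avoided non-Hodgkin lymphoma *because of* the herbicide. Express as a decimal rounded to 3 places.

Let p₁ = 0.53, p₀ = 0.09.
Under exogeneity and monotonicity, PN = (p₁ − p₀) / p₁.
PN = (0.53 − 0.09) / 0.53 = 0.44 / 0.53 ≈ 0.8302

PN ≈ 0.830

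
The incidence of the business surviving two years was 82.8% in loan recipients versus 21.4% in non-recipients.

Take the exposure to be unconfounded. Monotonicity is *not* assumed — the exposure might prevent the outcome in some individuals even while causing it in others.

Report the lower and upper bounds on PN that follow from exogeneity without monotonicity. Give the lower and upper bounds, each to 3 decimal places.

p₁ = 0.828, p₀ = 0.214.
Under exogeneity alone the bounds on PN are max{0,(p₁−p₀)/p₁} ≤ PN ≤ min{1,(1−p₀)/p₁}.
  lower = (p₁ − p₀)/p₁ = 0.614 / 0.828 ≈ 0.7415
  upper = min{1, (1 − p₀)/p₁} = 0.786 / 0.828 ≈ 0.9493

0.742 ≤ PN ≤ 0.949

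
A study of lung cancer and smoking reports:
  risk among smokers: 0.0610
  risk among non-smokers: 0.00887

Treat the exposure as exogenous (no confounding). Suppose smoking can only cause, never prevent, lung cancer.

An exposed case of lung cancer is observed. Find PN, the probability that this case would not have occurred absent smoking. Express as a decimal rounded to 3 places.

Let p₁ = 0.061, p₀ = 0.00887.
Under exogeneity and monotonicity, PN = (p₁ − p₀) / p₁.
PN = (0.061 − 0.00887) / 0.061 = 0.05213 / 0.061 ≈ 0.8546

PN ≈ 0.855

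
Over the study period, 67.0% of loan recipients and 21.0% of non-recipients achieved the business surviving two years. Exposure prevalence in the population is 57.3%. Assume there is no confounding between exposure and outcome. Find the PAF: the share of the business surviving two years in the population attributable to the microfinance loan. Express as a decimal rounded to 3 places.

p₁ = 0.67, p₀ = 0.21.
Overall risk P(Y=1) = π·p₁ + (1−π)·p₀ = 0.573×0.67 + 0.427×0.21 = 0.47358.
Under exogeneity, PAF = [P(Y=1) − p₀] / P(Y=1).
PAF = (0.47358 − 0.21) / 0.47358 ≈ 0.5566

PAF ≈ 0.557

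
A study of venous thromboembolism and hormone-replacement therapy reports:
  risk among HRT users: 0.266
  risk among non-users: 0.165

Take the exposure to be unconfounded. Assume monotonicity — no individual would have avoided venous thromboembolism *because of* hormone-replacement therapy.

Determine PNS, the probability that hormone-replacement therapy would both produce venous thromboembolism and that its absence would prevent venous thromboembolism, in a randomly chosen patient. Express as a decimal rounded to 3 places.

PNS ≈ 0.101

Let p₁ = 0.266, p₀ = 0.165.
Under exogeneity and monotonicity, PNS = p₁ − p₀.
PNS = 0.266 − 0.165 = 0.101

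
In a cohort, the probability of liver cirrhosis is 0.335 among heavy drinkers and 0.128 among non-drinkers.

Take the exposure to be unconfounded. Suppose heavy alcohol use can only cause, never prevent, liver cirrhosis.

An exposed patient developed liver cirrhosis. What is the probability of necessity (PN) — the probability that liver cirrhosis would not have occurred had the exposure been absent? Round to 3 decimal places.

Let p₁ = 0.335, p₀ = 0.128.
Under exogeneity and monotonicity, PN = (p₁ − p₀) / p₁.
PN = (0.335 − 0.128) / 0.335 = 0.207 / 0.335 ≈ 0.6179

PN ≈ 0.618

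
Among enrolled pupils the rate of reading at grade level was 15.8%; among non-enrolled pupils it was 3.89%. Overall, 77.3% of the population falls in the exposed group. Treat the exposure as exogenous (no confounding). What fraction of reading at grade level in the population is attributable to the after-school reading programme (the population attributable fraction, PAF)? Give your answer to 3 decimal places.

p₁ = 0.158, p₀ = 0.0389.
Overall risk P(Y=1) = π·p₁ + (1−π)·p₀ = 0.773×0.158 + 0.227×0.0389 = 0.13096.
Under exogeneity, PAF = [P(Y=1) − p₀] / P(Y=1).
PAF = (0.13096 − 0.0389) / 0.13096 ≈ 0.7030

PAF ≈ 0.703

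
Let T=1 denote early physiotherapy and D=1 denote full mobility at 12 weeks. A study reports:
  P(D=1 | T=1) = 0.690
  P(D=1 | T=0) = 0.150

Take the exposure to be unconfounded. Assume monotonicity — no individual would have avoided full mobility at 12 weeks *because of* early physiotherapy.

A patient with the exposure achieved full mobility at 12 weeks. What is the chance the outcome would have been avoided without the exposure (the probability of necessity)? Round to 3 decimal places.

PN ≈ 0.783

Let p₁ = 0.69, p₀ = 0.15.
Under exogeneity and monotonicity, PN = (p₁ − p₀) / p₁.
PN = (0.69 − 0.15) / 0.69 = 0.54 / 0.69 ≈ 0.7826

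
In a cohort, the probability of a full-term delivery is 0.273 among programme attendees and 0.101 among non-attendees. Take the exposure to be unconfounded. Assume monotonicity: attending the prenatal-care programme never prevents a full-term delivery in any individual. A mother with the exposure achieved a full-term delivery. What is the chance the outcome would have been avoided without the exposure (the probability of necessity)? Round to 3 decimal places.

Let p₁ = 0.273, p₀ = 0.101.
Under exogeneity and monotonicity, PN = (p₁ − p₀) / p₁.
PN = (0.273 − 0.101) / 0.273 = 0.172 / 0.273 ≈ 0.6300

PN ≈ 0.630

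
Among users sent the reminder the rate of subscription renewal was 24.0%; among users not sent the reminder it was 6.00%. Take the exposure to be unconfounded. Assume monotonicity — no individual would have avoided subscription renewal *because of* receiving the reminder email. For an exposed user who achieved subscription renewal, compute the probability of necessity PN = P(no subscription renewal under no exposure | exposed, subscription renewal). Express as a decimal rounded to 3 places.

PN ≈ 0.750

p₁ = 0.24, p₀ = 0.06.
Under exogeneity and monotonicity, PN = (p₁ − p₀) / p₁.
PN = (0.24 − 0.06) / 0.24 = 0.18 / 0.24 ≈ 0.7500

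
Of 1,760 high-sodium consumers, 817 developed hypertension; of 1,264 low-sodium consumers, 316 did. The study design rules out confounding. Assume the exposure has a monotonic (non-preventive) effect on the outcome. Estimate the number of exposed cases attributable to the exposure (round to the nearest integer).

about 377 cases

p₁ = P(outcome | exposed) = 817/1760 = 0.4642
p₀ = P(outcome | unexposed) = 316/1264 = 0.25
PN = (p₁ − p₀)/p₁ = (0.4642 − 0.25) / 0.4642 ≈ 0.46144.
Attributable cases ≈ PN × (exposed cases) = 0.46144 × 817 ≈ 377.00.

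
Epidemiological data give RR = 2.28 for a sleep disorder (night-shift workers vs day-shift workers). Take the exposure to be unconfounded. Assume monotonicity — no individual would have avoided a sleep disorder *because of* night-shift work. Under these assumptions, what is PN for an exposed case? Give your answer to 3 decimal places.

Under exogeneity and monotonicity, PN = (RR − 1) / RR = 1 − 1/RR.
PN = (2.28 − 1) / 2.28 = 1.28 / 2.28 ≈ 0.5614

PN ≈ 0.561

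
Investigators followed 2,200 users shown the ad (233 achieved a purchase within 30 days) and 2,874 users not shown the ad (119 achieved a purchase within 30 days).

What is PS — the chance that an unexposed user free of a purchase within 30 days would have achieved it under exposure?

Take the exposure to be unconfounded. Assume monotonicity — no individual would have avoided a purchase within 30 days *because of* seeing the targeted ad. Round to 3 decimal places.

p₁ = P(outcome | exposed) = 233/2200 = 0.10591
p₀ = P(outcome | unexposed) = 119/2874 = 0.041406
Under exogeneity and monotonicity, PS = (p₁ − p₀) / (1 − p₀).
PS = (0.10591 − 0.041406) / (1 − 0.041406) = 0.064503 / 0.95859 ≈ 0.0673

PS ≈ 0.067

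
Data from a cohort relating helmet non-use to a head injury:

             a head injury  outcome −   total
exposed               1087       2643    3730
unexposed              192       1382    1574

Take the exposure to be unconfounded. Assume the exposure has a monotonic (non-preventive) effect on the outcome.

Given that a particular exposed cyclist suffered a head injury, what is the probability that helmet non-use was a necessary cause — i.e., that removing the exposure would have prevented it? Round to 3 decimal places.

PN ≈ 0.581

p₁ = P(outcome | exposed) = 1087/3730 = 0.29142
p₀ = P(outcome | unexposed) = 192/1574 = 0.12198
Under exogeneity and monotonicity, PN = (p₁ − p₀) / p₁.
PN = (0.29142 − 0.12198) / 0.29142 = 0.16944 / 0.29142 ≈ 0.5814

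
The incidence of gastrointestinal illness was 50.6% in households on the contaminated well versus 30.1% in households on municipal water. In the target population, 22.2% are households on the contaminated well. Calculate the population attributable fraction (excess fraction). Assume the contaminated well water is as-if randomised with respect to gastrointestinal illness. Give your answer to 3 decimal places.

p₁ = 0.506, p₀ = 0.301.
Overall risk P(Y=1) = π·p₁ + (1−π)·p₀ = 0.222×0.506 + 0.778×0.301 = 0.34651.
Under exogeneity, PAF = [P(Y=1) − p₀] / P(Y=1).
PAF = (0.34651 − 0.301) / 0.34651 ≈ 0.1313

PAF ≈ 0.131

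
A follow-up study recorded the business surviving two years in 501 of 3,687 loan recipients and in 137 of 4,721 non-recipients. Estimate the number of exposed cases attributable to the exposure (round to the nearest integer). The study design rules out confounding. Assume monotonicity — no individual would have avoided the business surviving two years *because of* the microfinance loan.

p₁ = P(outcome | exposed) = 501/3687 = 0.13588
p₀ = P(outcome | unexposed) = 137/4721 = 0.029019
PN = (p₁ − p₀)/p₁ = (0.13588 − 0.029019) / 0.13588 ≈ 0.78644.
Attributable cases ≈ PN × (exposed cases) = 0.78644 × 501 ≈ 394.01.

about 394 cases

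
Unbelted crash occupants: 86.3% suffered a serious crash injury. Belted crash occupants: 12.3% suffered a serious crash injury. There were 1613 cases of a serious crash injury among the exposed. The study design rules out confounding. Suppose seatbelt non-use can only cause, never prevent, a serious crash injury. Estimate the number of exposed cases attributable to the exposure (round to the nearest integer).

p₁ = 0.863, p₀ = 0.123.
PN = (p₁ − p₀)/p₁ = (0.863 − 0.123) / 0.863 ≈ 0.85747.
Attributable cases ≈ PN × (exposed cases) = 0.85747 × 1613 ≈ 1383.11.

about 1383 cases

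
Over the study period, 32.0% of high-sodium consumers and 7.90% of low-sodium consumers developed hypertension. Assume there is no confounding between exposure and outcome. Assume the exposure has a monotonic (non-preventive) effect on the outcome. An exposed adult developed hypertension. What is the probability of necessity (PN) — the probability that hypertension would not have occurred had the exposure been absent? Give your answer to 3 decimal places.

p₁ = 0.32, p₀ = 0.079.
Under exogeneity and monotonicity, PN = (p₁ − p₀) / p₁.
PN = (0.32 − 0.079) / 0.32 = 0.241 / 0.32 ≈ 0.7531

PN ≈ 0.753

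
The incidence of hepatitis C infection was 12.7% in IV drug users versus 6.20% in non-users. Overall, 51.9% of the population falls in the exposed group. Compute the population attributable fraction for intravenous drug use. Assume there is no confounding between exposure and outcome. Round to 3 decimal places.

PAF ≈ 0.352

p₁ = 0.127, p₀ = 0.062.
Overall risk P(Y=1) = π·p₁ + (1−π)·p₀ = 0.519×0.127 + 0.481×0.062 = 0.095735.
Under exogeneity, PAF = [P(Y=1) − p₀] / P(Y=1).
PAF = (0.095735 − 0.062) / 0.095735 ≈ 0.3524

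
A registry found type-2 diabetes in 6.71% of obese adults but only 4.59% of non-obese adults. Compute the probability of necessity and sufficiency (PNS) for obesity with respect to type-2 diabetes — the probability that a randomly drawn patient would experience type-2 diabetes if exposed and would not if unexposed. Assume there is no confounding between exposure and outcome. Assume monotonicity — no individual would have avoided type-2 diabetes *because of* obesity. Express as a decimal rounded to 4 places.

p₁ = 0.0671, p₀ = 0.0459.
Under exogeneity and monotonicity, PNS = p₁ − p₀.
PNS = 0.0671 − 0.0459 = 0.0212

PNS ≈ 0.0212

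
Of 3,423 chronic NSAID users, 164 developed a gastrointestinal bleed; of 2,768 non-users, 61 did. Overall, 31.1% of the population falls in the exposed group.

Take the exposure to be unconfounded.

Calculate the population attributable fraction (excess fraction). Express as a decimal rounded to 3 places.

PAF ≈ 0.267

p₁ = P(outcome | exposed) = 164/3423 = 0.047911
p₀ = P(outcome | unexposed) = 61/2768 = 0.022038
Overall risk P(Y=1) = π·p₁ + (1−π)·p₀ = 0.311×0.047911 + 0.689×0.022038 = 0.030084.
Under exogeneity, PAF = [P(Y=1) − p₀] / P(Y=1).
PAF = (0.030084 − 0.022038) / 0.030084 ≈ 0.2675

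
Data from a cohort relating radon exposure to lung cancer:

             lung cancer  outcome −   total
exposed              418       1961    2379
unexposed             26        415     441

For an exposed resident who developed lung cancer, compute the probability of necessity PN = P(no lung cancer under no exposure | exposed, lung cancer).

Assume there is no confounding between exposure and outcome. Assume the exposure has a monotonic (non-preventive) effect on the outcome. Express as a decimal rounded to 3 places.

PN ≈ 0.664

p₁ = P(outcome | exposed) = 418/2379 = 0.1757
p₀ = P(outcome | unexposed) = 26/441 = 0.058957
Under exogeneity and monotonicity, PN = (p₁ − p₀)/p₁.
PN = (0.1757 − 0.058957) / 0.1757 ≈ 0.6645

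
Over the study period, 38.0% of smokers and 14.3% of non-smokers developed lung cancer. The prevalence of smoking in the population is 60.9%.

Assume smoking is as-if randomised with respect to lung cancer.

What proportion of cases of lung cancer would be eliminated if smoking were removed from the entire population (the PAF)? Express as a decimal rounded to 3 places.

p₁ = 0.38, p₀ = 0.143.
Overall risk P(Y=1) = π·p₁ + (1−π)·p₀ = 0.609×0.38 + 0.391×0.143 = 0.28733.
Under exogeneity, PAF = [P(Y=1) − p₀] / P(Y=1).
PAF = (0.28733 − 0.143) / 0.28733 ≈ 0.5023

PAF ≈ 0.502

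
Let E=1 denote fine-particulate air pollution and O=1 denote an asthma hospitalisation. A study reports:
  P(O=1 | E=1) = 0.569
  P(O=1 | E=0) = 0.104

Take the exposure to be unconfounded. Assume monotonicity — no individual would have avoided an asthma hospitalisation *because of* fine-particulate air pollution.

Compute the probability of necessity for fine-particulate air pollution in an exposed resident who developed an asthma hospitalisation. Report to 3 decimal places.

Let p₁ = 0.569, p₀ = 0.104.
Under exogeneity and monotonicity, PN = (p₁ − p₀) / p₁.
PN = (0.569 − 0.104) / 0.569 = 0.465 / 0.569 ≈ 0.8172

PN ≈ 0.817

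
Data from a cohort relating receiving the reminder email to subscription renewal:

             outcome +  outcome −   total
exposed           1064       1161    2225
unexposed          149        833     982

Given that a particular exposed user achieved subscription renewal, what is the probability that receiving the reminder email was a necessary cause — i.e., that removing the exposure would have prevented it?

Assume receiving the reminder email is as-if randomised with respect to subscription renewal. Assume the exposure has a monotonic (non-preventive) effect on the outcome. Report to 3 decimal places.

p₁ = P(outcome | exposed) = 1064/2225 = 0.4782
p₀ = P(outcome | unexposed) = 149/982 = 0.15173
Under exogeneity and monotonicity, PN = (p₁ − p₀)/p₁.
PN = (0.4782 − 0.15173) / 0.4782 ≈ 0.6827

PN ≈ 0.683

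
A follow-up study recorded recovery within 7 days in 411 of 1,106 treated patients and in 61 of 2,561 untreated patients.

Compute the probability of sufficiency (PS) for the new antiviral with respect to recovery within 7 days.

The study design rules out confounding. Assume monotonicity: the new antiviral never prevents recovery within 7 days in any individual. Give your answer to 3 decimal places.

p₁ = P(outcome | exposed) = 411/1106 = 0.37161
p₀ = P(outcome | unexposed) = 61/2561 = 0.023819
Under exogeneity and monotonicity, PS = (p₁ − p₀) / (1 − p₀).
PS = (0.37161 − 0.023819) / (1 − 0.023819) = 0.34779 / 0.97618 ≈ 0.3563

PS ≈ 0.356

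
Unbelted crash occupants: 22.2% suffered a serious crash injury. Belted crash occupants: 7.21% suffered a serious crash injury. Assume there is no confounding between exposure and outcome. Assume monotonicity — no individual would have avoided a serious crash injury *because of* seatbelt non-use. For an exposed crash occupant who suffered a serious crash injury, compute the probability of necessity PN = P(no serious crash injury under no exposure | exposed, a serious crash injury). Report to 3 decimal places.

p₁ = 0.222, p₀ = 0.0721.
Under exogeneity and monotonicity, PN = (p₁ − p₀) / p₁.
PN = (0.222 − 0.0721) / 0.222 = 0.1499 / 0.222 ≈ 0.6752

PN ≈ 0.675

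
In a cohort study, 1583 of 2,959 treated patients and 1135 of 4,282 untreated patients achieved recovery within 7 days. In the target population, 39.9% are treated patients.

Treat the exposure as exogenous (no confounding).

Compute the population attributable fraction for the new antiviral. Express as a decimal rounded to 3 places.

PAF ≈ 0.289

p₁ = P(outcome | exposed) = 1583/2959 = 0.53498
p₀ = P(outcome | unexposed) = 1135/4282 = 0.26506
Overall risk P(Y=1) = π·p₁ + (1−π)·p₀ = 0.399×0.53498 + 0.601×0.26506 = 0.37276.
Under exogeneity, PAF = [P(Y=1) − p₀] / P(Y=1).
PAF = (0.37276 − 0.26506) / 0.37276 ≈ 0.2889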